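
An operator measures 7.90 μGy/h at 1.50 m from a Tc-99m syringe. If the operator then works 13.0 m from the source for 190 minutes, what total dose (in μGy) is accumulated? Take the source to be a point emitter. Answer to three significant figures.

0.333 μGy

Using I₁d₁² = I₂d₂², rate at 13.0 m:
(1.50/13.0)² = 0.01331, so 7.90 × 0.01331 = 0.1051 μGy/h.
Dose = rate × time = 0.1051 μGy/h × 3.167 h = 0.3329 μGy.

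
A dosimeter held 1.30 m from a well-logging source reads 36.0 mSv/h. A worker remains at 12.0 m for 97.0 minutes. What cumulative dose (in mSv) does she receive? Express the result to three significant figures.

0.683 mSv

Intensity scales as (d₁/d₂)², so rate at 12.0 m:
36.0 × (1.30/12.0)² = 36.0 × 0.01174 = 0.4226 mSv/h.
Dose = rate × time = 0.4226 mSv/h × 1.617 h = 0.6833 mSv.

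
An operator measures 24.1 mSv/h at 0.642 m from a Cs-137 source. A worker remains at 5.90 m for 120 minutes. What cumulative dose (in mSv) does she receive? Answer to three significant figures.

Applying the 1/r² law, rate at 5.90 m:
24.1 × (0.642/5.90)² = 24.1 × 0.01184 = 0.2853 mSv/h.
Dose = rate × time = 0.2853 mSv/h × 2.000 h = 0.5706 mSv.

0.571 mSv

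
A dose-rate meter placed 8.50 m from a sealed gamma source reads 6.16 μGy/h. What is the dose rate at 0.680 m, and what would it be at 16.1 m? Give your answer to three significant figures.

962 μGy/h; 1.72 μGy/h

Applying the 1/r² law,
At 0.680 m: (8.50/0.680)² = 156.2, so 6.16 × 156.2 = 962.2 μGy/h
At 16.1 m: (0.680/16.1)² = 0.001784, so 962.2 × 0.001784 = 1.717 μGy/h.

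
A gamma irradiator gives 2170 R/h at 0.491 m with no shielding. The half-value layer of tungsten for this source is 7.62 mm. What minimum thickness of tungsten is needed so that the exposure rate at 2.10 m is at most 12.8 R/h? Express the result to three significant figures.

At 2.10 m, distance alone gives (0.491/2.10)² = 0.05467, so 2170 × 0.05467 = 118.6 R/h.
Further attenuation needed: 118.6/12.8 = 9.266.
n = log₂(9.266) = 3.212 half-value layers.
Thickness = 3.212 × 7.62 mm = 24.48 mm.

24.5 mm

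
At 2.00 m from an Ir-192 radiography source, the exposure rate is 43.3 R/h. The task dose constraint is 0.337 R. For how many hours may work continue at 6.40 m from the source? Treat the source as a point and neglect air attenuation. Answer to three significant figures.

Applying the 1/r² law, rate at 6.40 m:
(2.00/6.40)² = 0.09766, so 43.3 × 0.09766 = 4.229 R/h.
Stay time = 0.337 R ÷ 4.229 R/h = 0.07969 h.

0.0797 h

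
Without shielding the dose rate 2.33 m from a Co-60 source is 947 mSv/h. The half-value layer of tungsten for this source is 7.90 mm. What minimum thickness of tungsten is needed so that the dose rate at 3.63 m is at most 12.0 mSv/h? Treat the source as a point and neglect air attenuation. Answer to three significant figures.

At 3.63 m, distance alone gives 947 × (2.33/3.63)² = 947 × 0.4120 = 390.2 mSv/h.
Further attenuation needed: 390.2/12.0 = 32.52.
n = log₂(32.52) = 5.023 half-value layers.
Thickness = 5.023 × 7.90 mm = 39.68 mm.

39.7 mm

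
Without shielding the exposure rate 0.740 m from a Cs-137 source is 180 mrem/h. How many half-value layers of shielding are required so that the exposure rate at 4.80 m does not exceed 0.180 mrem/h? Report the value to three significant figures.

4.57 half-value layers

At 4.80 m, distance alone gives 180 × (0.740/4.80)² = 180 × 0.02377 = 4.279 mrem/h.
Further attenuation needed: 4.279/0.180 = 23.77.
n = log₂(23.77) = 4.571 half-value layers.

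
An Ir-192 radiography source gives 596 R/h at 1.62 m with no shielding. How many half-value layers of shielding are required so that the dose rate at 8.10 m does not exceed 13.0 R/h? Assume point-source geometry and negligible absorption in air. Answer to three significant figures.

At 8.10 m, distance alone gives (1.62/8.10)² = 0.04000, so 596 × 0.04000 = 23.84 R/h.
Further attenuation needed: 23.84/13.0 = 1.834.
n = log₂(1.834) = 0.8750 half-value layers.

0.875 half-value layers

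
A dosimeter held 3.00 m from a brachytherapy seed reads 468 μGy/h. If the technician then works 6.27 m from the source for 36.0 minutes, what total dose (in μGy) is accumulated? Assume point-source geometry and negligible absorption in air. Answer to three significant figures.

64.3 μGy

By the inverse-square law, rate at 6.27 m:
(3.00/6.27)² = 0.2289, so 468 × 0.2289 = 107.1 μGy/h.
Dose = rate × time = 107.1 μGy/h × 0.6000 h = 64.26 μGy.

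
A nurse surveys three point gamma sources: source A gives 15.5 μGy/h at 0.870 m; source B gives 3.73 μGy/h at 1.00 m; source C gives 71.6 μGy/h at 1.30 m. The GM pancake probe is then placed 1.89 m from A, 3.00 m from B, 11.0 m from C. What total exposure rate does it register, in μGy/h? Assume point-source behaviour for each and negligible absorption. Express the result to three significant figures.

4.70 μGy/h

Each source contributes Iᵢ·(dᵢ/rᵢ)²; contributions add.
A: 15.5 × (0.870/1.89)² = 3.284 μGy/h
B: 3.73 × (1.00/3.00)² = 0.4144 μGy/h
C: 71.6 × (1.30/11.0)² = 1.000 μGy/h
Total = 3.284 + 0.4144 + 1.000 = 4.698 μGy/h.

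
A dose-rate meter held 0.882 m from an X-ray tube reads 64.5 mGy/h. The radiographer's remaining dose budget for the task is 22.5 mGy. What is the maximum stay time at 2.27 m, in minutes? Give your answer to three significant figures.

139 min

Using I₁d₁² = I₂d₂², rate at 2.27 m:
64.5 × (0.882/2.27)² = 64.5 × 0.1510 = 9.739 mGy/h.
Stay time = 22.5 mGy ÷ 9.739 mGy/h = 2.310 h = 138.6 min.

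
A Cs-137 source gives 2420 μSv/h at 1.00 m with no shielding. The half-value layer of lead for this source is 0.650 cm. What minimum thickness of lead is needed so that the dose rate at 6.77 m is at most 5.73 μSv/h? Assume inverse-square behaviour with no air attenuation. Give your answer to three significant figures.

At 6.77 m, distance alone gives 2420 × (1.00/6.77)² = 2420 × 0.02182 = 52.80 μSv/h.
Further attenuation needed: 52.80/5.73 = 9.215.
n = log₂(9.215) = 3.204 half-value layers.
Thickness = 3.204 × 0.650 cm = 2.083 cm.

2.08 cm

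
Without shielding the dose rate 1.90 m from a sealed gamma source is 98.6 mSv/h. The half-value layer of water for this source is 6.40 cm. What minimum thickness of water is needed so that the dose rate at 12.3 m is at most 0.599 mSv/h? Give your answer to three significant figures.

12.6 cm

At 12.3 m, distance alone gives (1.90/12.3)² = 0.02386, so 98.6 × 0.02386 = 2.353 mSv/h.
Further attenuation needed: 2.353/0.599 = 3.928.
n = log₂(3.928) = 1.974 half-value layers.
Thickness = 1.974 × 6.40 cm = 12.63 cm.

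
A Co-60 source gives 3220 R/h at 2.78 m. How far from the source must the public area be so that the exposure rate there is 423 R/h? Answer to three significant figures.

Since intensity falls as 1/r², d₂ = d₁·√(I₁/I₂).
I₁/I₂ = 3220/423 = 7.612, so d₂ = 2.78 × √7.612 = 7.670 m.

7.67 m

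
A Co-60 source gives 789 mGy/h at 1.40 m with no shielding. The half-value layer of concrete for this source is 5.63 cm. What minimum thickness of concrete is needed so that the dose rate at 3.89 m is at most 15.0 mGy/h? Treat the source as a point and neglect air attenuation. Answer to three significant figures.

At 3.89 m, distance alone gives (1.40/3.89)² = 0.1295, so 789 × 0.1295 = 102.2 mGy/h.
Further attenuation needed: 102.2/15.0 = 6.813.
n = log₂(6.813) = 2.768 half-value layers.
Thickness = 2.768 × 5.63 cm = 15.58 cm.

15.6 cm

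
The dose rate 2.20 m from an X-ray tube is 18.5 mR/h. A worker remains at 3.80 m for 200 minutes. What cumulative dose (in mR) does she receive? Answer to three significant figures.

By the inverse-square law, rate at 3.80 m:
(2.20/3.80)² = 0.3352, so 18.5 × 0.3352 = 6.201 mR/h.
Dose = rate × time = 6.201 mR/h × 3.333 h = 20.67 mR.

20.7 mR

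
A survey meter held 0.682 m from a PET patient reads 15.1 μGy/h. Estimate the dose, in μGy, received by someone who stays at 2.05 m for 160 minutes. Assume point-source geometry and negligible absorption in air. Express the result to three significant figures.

4.46 μGy

By the inverse-square law, rate at 2.05 m:
(0.682/2.05)² = 0.1107, so 15.1 × 0.1107 = 1.672 μGy/h.
Dose = rate × time = 1.672 μGy/h × 2.667 h = 4.459 μGy.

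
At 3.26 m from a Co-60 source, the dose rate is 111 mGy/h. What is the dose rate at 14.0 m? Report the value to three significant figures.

6.02 mGy/h

Since intensity falls as 1/r², the rate at 14.0 m is
111 × (3.26/14.0)² = 111 × 0.05422 = 6.018 mGy/h.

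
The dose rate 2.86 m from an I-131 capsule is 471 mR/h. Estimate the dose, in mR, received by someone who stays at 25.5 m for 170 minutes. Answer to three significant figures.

16.8 mR

Using I₁d₁² = I₂d₂², rate at 25.5 m:
(2.86/25.5)² = 0.01258, so 471 × 0.01258 = 5.925 mR/h.
Dose = rate × time = 5.925 mR/h × 2.833 h = 16.79 mR.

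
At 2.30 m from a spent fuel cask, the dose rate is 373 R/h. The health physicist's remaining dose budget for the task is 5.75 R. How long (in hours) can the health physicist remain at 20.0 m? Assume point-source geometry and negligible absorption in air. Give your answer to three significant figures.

1.17 h

Since intensity falls as 1/r², rate at 20.0 m:
(2.30/20.0)² = 0.01322, so 373 × 0.01322 = 4.931 R/h.
Stay time = 5.75 R ÷ 4.931 R/h = 1.166 h.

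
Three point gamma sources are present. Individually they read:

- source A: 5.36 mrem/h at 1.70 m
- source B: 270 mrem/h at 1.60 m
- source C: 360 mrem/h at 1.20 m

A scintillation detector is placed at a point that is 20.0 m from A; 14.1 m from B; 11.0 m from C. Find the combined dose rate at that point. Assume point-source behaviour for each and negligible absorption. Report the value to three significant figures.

7.80 mrem/h

By superposition, sum each source's inverse-square contribution:
A: 5.36 × (1.70/20.0)² = 0.03873 mrem/h
B: 270 × (1.60/14.1)² = 3.477 mrem/h
C: 360 × (1.20/11.0)² = 4.284 mrem/h
Total = 0.03873 + 3.477 + 4.284 = 7.800 mrem/h.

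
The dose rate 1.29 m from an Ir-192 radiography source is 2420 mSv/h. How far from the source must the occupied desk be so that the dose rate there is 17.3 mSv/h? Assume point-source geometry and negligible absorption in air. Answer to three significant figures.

By the inverse-square law, d₂ = d₁·√(I₁/I₂).
I₁/I₂ = 2420/17.3 = 139.9, so d₂ = 1.29 × √139.9 = 15.26 m.

15.3 m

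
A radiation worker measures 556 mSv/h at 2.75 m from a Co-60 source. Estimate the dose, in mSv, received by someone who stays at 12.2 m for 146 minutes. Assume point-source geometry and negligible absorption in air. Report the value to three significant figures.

68.7 mSv

By the inverse-square law, rate at 12.2 m:
556 × (2.75/12.2)² = 556 × 0.05081 = 28.25 mSv/h.
Dose = rate × time = 28.25 mSv/h × 2.433 h = 68.73 mSv.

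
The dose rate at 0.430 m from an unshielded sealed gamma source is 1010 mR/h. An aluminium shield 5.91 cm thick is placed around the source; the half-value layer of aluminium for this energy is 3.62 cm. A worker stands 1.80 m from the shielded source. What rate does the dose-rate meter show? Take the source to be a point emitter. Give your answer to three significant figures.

Distance alone: (0.430/1.80)² = 0.05707, so 1010 × 0.05707 = 57.64 mR/h.
Shield: 5.91/3.62 = 1.633 half-value layers → attenuation 2^(−1.633) = 0.3224.
Combined: 57.64 × 0.3224 = 18.58 mR/h.

18.6 mR/h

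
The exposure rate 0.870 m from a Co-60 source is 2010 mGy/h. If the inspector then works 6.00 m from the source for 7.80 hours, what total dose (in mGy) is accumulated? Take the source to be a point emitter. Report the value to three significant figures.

330 mGy

By the inverse-square law, rate at 6.00 m:
(0.870/6.00)² = 0.02102, so 2010 × 0.02102 = 42.25 mGy/h.
Dose = rate × time = 42.25 mGy/h × 7.800 h = 329.6 mGy.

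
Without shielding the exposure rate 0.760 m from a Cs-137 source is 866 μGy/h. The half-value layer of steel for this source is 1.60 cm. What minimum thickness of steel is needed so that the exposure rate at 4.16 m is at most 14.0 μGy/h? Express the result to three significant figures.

1.67 cm

At 4.16 m, distance alone gives 866 × (0.760/4.16)² = 866 × 0.03338 = 28.91 μGy/h.
Further attenuation needed: 28.91/14.0 = 2.065.
n = log₂(2.065) = 1.046 half-value layers.
Thickness = 1.046 × 1.60 cm = 1.674 cm.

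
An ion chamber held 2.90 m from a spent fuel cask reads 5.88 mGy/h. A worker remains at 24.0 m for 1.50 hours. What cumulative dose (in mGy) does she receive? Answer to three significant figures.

0.129 mGy

Applying the 1/r² law, rate at 24.0 m:
(2.90/24.0)² = 0.01460, so 5.88 × 0.01460 = 0.08585 mGy/h.
Dose = rate × time = 0.08585 mGy/h × 1.500 h = 0.1288 mGy.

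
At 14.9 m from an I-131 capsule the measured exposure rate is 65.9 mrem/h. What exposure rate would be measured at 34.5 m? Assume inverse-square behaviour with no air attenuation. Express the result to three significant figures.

Since intensity falls as 1/r², scaling from 14.9 m to 34.5 m:
65.9 × (14.9/34.5)² = 65.9 × 0.1865 = 12.29 mrem/h.

12.3 mrem/h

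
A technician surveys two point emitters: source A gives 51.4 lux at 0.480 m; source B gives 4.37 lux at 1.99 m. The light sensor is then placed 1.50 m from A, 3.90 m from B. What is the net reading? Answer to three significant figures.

6.40 lux

Each source contributes Iᵢ·(dᵢ/rᵢ)²; contributions add.
A: 51.4 × (0.480/1.50)² = 5.263 lux
B: 4.37 × (1.99/3.90)² = 1.138 lux
Total = 5.263 + 1.138 = 6.401 lux.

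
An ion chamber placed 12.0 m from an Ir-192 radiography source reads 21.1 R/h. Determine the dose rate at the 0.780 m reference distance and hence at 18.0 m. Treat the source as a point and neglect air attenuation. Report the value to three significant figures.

4990 R/h; 9.38 R/h

Since intensity falls as 1/r²,
At 0.780 m: (12.0/0.780)² = 236.7, so 21.1 × 236.7 = 4994 R/h
At 18.0 m: (0.780/18.0)² = 0.001878, so 4994 × 0.001878 = 9.379 R/h.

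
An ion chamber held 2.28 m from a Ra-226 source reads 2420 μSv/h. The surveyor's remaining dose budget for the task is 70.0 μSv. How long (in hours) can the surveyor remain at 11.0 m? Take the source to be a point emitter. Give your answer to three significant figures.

0.673 h

Using I₁d₁² = I₂d₂², rate at 11.0 m:
(2.28/11.0)² = 0.04296, so 2420 × 0.04296 = 104.0 μSv/h.
Stay time = 70.0 μSv ÷ 104.0 μSv/h = 0.6731 h.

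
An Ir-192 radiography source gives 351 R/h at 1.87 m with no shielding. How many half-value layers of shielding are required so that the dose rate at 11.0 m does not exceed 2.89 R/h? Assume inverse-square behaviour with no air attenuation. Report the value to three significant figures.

At 11.0 m, distance alone gives 351 × (1.87/11.0)² = 351 × 0.02890 = 10.14 R/h.
Further attenuation needed: 10.14/2.89 = 3.509.
n = log₂(3.509) = 1.811 half-value layers.

1.81 half-value layers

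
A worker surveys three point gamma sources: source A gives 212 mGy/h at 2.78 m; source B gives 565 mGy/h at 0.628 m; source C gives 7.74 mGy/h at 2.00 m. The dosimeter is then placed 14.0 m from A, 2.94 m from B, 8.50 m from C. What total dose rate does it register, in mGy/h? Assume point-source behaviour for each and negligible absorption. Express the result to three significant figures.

34.6 mGy/h

Each source contributes Iᵢ·(dᵢ/rᵢ)²; contributions add.
A: 212 × (2.78/14.0)² = 8.359 mGy/h
B: 565 × (0.628/2.94)² = 25.78 mGy/h
C: 7.74 × (2.00/8.50)² = 0.4285 mGy/h
Total = 8.359 + 25.78 + 0.4285 = 34.57 mGy/h.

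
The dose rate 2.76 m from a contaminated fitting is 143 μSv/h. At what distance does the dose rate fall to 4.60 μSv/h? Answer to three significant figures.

15.4 m

Using I₁d₁² = I₂d₂², d₂ = d₁·√(I₁/I₂).
I₁/I₂ = 143/4.60 = 31.09, so d₂ = 2.76 × √31.09 = 15.39 m.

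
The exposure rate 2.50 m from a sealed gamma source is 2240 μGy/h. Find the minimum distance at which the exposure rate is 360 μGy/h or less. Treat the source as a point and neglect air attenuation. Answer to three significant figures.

6.24 m

By the inverse-square law, d₂ = d₁·√(I₁/I₂).
I₁/I₂ = 2240/360 = 6.222, so d₂ = 2.50 × √6.222 = 6.236 m.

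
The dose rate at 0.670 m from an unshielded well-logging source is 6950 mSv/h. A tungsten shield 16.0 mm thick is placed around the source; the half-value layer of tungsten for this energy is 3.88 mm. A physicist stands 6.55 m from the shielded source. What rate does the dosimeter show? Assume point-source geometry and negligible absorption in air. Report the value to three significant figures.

Distance alone: (0.670/6.55)² = 0.01046, so 6950 × 0.01046 = 72.70 mSv/h.
Shield: 16.0/3.88 = 4.124 half-value layers → attenuation 2^(−4.124) = 0.05735.
Combined: 72.70 × 0.05735 = 4.169 mSv/h.

4.17 mSv/h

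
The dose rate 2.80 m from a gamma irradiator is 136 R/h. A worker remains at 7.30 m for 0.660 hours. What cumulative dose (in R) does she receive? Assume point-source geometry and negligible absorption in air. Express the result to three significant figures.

Using I₁d₁² = I₂d₂², rate at 7.30 m:
(2.80/7.30)² = 0.1471, so 136 × 0.1471 = 20.01 R/h.
Dose = rate × time = 20.01 R/h × 0.6600 h = 13.21 R.

13.2 R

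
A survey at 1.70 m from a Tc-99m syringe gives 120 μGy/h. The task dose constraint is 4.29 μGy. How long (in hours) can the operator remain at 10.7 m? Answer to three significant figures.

1.42 h

Since intensity falls as 1/r², rate at 10.7 m:
(1.70/10.7)² = 0.02524, so 120 × 0.02524 = 3.029 μGy/h.
Stay time = 4.29 μGy ÷ 3.029 μGy/h = 1.416 h.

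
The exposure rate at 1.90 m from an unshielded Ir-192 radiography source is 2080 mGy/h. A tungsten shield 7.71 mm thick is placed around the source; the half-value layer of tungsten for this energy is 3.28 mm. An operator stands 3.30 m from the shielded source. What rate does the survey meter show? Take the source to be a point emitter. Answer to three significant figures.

135 mGy/h

Distance alone: 2080 × (1.90/3.30)² = 2080 × 0.3315 = 689.5 mGy/h.
Shield: 7.71/3.28 = 2.351 half-value layers → attenuation 2^(−2.351) = 0.1960.
Combined: 689.5 × 0.1960 = 135.1 mGy/h.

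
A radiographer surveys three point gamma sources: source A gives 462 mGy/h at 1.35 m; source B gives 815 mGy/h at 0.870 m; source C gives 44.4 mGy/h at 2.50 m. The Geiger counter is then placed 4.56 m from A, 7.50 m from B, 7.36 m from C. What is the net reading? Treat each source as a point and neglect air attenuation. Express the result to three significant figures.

Each source contributes Iᵢ·(dᵢ/rᵢ)²; contributions add.
A: 462 × (1.35/4.56)² = 40.49 mGy/h
B: 815 × (0.870/7.50)² = 10.97 mGy/h
C: 44.4 × (2.50/7.36)² = 5.123 mGy/h
Total = 40.49 + 10.97 + 5.123 = 56.58 mGy/h.

56.6 mGy/h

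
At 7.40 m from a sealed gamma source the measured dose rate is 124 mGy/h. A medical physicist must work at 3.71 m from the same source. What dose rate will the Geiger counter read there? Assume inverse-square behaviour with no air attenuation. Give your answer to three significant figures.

By the inverse-square law, scaling from 7.40 m to 3.71 m:
124 × (7.40/3.71)² = 124 × 3.978 = 493.3 mGy/h.

493 mGy/h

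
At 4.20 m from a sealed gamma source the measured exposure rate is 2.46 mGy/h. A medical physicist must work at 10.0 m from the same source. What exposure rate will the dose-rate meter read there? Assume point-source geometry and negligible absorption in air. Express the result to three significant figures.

0.434 mGy/h

Applying the 1/r² law, scaling from 4.20 m to 10.0 m:
2.46 × (4.20/10.0)² = 2.46 × 0.1764 = 0.4339 mGy/h.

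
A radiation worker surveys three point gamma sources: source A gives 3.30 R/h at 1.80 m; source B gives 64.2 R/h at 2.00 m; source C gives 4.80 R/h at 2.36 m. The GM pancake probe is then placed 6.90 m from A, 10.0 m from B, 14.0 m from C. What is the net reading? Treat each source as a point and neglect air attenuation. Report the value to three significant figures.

2.93 R/h

By superposition, sum each source's inverse-square contribution:
A: 3.30 × (1.80/6.90)² = 0.2246 R/h
B: 64.2 × (2.00/10.0)² = 2.568 R/h
C: 4.80 × (2.36/14.0)² = 0.1364 R/h
Total = 0.2246 + 2.568 + 0.1364 = 2.929 R/h.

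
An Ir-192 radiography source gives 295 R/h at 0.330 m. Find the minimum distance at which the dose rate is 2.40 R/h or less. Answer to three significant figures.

3.66 m

Since intensity falls as 1/r², d₂ = d₁·√(I₁/I₂).
I₁/I₂ = 295/2.40 = 122.9, so d₂ = 0.330 × √122.9 = 3.658 m.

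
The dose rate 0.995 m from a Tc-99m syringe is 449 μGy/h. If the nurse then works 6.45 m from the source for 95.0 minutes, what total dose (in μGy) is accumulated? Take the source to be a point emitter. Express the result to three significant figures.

16.9 μGy

Since intensity falls as 1/r², rate at 6.45 m:
(0.995/6.45)² = 0.02380, so 449 × 0.02380 = 10.69 μGy/h.
Dose = rate × time = 10.69 μGy/h × 1.583 h = 16.92 μGy.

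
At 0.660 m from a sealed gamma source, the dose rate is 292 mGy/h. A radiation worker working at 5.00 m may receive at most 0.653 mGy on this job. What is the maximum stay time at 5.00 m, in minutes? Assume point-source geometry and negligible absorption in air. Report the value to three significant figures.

7.70 min

Applying the 1/r² law, rate at 5.00 m:
292 × (0.660/5.00)² = 292 × 0.01742 = 5.087 mGy/h.
Stay time = 0.653 mGy ÷ 5.087 mGy/h = 0.1284 h = 7.704 min.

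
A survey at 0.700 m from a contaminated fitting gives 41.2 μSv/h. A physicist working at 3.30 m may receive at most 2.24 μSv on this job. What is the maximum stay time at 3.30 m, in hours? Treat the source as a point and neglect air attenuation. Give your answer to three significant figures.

1.21 h

Applying the 1/r² law, rate at 3.30 m:
41.2 × (0.700/3.30)² = 41.2 × 0.04500 = 1.854 μSv/h.
Stay time = 2.24 μSv ÷ 1.854 μSv/h = 1.208 h.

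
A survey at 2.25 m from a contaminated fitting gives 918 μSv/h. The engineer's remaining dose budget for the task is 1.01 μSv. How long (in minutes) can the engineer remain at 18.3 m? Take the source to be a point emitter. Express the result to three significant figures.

4.37 min

Intensity scales as (d₁/d₂)², so rate at 18.3 m:
(2.25/18.3)² = 0.01512, so 918 × 0.01512 = 13.88 μSv/h.
Stay time = 1.01 μSv ÷ 13.88 μSv/h = 0.07277 h = 4.366 min.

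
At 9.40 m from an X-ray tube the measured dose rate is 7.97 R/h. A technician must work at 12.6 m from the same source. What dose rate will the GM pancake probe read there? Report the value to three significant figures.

4.44 R/h

Applying the 1/r² law, scaling from 9.40 m to 12.6 m:
7.97 × (9.40/12.6)² = 7.97 × 0.5566 = 4.436 R/h.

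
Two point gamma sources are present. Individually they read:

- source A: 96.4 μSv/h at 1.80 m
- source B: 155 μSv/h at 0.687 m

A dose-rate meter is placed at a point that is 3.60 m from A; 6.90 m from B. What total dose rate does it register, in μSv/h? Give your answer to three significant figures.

By superposition, sum each source's inverse-square contribution:
A: 96.4 × (1.80/3.60)² = 24.10 μSv/h
B: 155 × (0.687/6.90)² = 1.537 μSv/h
Total = 24.10 + 1.537 = 25.64 μSv/h.

25.6 μSv/h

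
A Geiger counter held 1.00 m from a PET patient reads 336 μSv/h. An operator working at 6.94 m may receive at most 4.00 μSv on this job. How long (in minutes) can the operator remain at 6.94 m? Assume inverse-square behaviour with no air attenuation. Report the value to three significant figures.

34.4 min

Using I₁d₁² = I₂d₂², rate at 6.94 m:
336 × (1.00/6.94)² = 336 × 0.02076 = 6.975 μSv/h.
Stay time = 4.00 μSv ÷ 6.975 μSv/h = 0.5735 h = 34.41 min.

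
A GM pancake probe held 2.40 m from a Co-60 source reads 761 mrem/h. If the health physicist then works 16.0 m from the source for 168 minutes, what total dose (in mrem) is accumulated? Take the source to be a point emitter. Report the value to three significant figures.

Intensity scales as (d₁/d₂)², so rate at 16.0 m:
761 × (2.40/16.0)² = 761 × 0.02250 = 17.12 mrem/h.
Dose = rate × time = 17.12 mrem/h × 2.800 h = 47.94 mrem.

47.9 mrem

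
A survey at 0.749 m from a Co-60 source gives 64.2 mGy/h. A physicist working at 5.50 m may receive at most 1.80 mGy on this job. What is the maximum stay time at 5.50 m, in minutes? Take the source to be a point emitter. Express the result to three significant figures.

90.7 min

Intensity scales as (d₁/d₂)², so rate at 5.50 m:
64.2 × (0.749/5.50)² = 64.2 × 0.01855 = 1.191 mGy/h.
Stay time = 1.80 mGy ÷ 1.191 mGy/h = 1.511 h = 90.66 min.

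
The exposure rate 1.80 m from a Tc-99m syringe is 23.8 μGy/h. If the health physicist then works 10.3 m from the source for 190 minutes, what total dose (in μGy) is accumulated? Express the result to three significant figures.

2.30 μGy

Using I₁d₁² = I₂d₂², rate at 10.3 m:
23.8 × (1.80/10.3)² = 23.8 × 0.03054 = 0.7269 μGy/h.
Dose = rate × time = 0.7269 μGy/h × 3.167 h = 2.302 μGy.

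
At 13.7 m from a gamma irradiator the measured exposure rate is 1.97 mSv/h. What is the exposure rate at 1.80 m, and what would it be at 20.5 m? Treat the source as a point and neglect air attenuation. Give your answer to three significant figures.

114 mSv/h; 0.880 mSv/h

By the inverse-square law,
At 1.80 m: 1.97 × (13.7/1.80)² = 1.97 × 57.93 = 114.1 mSv/h
At 20.5 m: (1.80/20.5)² = 0.007710, so 114.1 × 0.007710 = 0.8797 mSv/h.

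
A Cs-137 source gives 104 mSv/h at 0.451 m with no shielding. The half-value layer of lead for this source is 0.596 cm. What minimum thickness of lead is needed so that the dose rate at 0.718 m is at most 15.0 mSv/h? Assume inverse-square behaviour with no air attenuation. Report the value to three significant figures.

At 0.718 m, distance alone gives (0.451/0.718)² = 0.3946, so 104 × 0.3946 = 41.04 mSv/h.
Further attenuation needed: 41.04/15.0 = 2.736.
n = log₂(2.736) = 1.452 half-value layers.
Thickness = 1.452 × 0.596 cm = 0.8654 cm.

0.865 cm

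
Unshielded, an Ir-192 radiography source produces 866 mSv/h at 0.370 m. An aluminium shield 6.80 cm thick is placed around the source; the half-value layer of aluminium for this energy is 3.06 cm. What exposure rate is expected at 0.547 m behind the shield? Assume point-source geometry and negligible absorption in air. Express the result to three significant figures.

84.9 mSv/h

Distance alone: 866 × (0.370/0.547)² = 866 × 0.4575 = 396.2 mSv/h.
Shield: 6.80/3.06 = 2.222 half-value layers → attenuation 2^(−2.222) = 0.2143.
Combined: 396.2 × 0.2143 = 84.91 mSv/h.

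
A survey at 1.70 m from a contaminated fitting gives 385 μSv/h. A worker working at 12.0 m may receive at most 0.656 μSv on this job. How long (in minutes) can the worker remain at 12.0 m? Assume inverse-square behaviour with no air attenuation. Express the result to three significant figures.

By the inverse-square law, rate at 12.0 m:
(1.70/12.0)² = 0.02007, so 385 × 0.02007 = 7.727 μSv/h.
Stay time = 0.656 μSv ÷ 7.727 μSv/h = 0.08490 h = 5.094 min.

5.09 min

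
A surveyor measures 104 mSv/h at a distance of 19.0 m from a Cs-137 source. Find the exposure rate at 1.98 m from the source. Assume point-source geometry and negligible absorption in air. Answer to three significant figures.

9580 mSv/h

Applying the 1/r² law, the rate at 1.98 m is
104 × (19.0/1.98)² = 104 × 92.08 = 9576 mSv/h.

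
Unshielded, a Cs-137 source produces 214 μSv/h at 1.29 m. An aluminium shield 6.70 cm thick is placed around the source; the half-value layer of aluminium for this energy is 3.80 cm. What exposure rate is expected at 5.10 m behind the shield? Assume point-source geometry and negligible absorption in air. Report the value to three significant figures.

4.03 μSv/h

Distance alone: 214 × (1.29/5.10)² = 214 × 0.06398 = 13.69 μSv/h.
Shield: 6.70/3.80 = 1.763 half-value layers → attenuation 2^(−1.763) = 0.2946.
Combined: 13.69 × 0.2946 = 4.033 μSv/h.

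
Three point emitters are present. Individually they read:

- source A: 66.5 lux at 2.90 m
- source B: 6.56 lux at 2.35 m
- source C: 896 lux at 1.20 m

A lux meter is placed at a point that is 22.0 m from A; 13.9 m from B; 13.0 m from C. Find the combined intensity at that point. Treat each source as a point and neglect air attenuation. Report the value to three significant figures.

By superposition, sum each source's inverse-square contribution:
A: 66.5 × (2.90/22.0)² = 1.156 lux
B: 6.56 × (2.35/13.9)² = 0.1875 lux
C: 896 × (1.20/13.0)² = 7.635 lux
Total = 1.156 + 0.1875 + 7.635 = 8.979 lux.

8.98 lux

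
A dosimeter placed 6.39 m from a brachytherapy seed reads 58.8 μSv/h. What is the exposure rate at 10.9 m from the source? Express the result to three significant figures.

Since intensity falls as 1/r², scaling from 6.39 m to 10.9 m:
(6.39/10.9)² = 0.3437, so 58.8 × 0.3437 = 20.21 μSv/h.

20.2 μSv/h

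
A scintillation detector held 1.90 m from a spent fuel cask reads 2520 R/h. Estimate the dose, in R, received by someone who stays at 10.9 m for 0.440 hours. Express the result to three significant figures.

33.7 R

Using I₁d₁² = I₂d₂², rate at 10.9 m:
(1.90/10.9)² = 0.03038, so 2520 × 0.03038 = 76.56 R/h.
Dose = rate × time = 76.56 R/h × 0.4400 h = 33.69 R.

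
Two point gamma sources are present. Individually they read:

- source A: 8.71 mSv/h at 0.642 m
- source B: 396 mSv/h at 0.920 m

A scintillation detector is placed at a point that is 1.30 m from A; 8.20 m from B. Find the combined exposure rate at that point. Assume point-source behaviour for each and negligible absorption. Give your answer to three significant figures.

7.11 mSv/h

Each source contributes Iᵢ·(dᵢ/rᵢ)²; contributions add.
A: 8.71 × (0.642/1.30)² = 2.124 mSv/h
B: 396 × (0.920/8.20)² = 4.985 mSv/h
Total = 2.124 + 4.985 = 7.109 mSv/h.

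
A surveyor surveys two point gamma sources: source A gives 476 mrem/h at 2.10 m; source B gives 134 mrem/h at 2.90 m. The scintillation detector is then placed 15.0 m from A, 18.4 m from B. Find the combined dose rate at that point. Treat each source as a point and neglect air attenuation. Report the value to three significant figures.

12.7 mrem/h

Each source contributes Iᵢ·(dᵢ/rᵢ)²; contributions add.
A: 476 × (2.10/15.0)² = 9.330 mrem/h
B: 134 × (2.90/18.4)² = 3.329 mrem/h
Total = 9.330 + 3.329 = 12.66 mrem/h.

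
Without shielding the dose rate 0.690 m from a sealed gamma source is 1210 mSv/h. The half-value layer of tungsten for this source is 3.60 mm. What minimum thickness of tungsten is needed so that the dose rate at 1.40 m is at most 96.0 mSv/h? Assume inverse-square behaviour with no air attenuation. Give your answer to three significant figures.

At 1.40 m, distance alone gives 1210 × (0.690/1.40)² = 1210 × 0.2429 = 293.9 mSv/h.
Further attenuation needed: 293.9/96.0 = 3.061.
n = log₂(3.061) = 1.614 half-value layers.
Thickness = 1.614 × 3.60 mm = 5.810 mm.

5.81 mm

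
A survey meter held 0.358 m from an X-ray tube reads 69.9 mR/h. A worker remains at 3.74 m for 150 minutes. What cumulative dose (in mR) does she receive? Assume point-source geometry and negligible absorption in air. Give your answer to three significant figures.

1.60 mR

By the inverse-square law, rate at 3.74 m:
(0.358/3.74)² = 0.009163, so 69.9 × 0.009163 = 0.6405 mR/h.
Dose = rate × time = 0.6405 mR/h × 2.500 h = 1.601 mR.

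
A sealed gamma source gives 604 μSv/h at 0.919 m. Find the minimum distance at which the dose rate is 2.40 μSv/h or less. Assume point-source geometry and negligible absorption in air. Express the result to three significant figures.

14.6 m

By the inverse-square law, d₂ = d₁·√(I₁/I₂).
I₁/I₂ = 604/2.40 = 251.7, so d₂ = 0.919 × √251.7 = 14.58 m.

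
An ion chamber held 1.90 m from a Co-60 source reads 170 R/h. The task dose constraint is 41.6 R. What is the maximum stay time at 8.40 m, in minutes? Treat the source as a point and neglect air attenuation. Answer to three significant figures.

287 min

Since intensity falls as 1/r², rate at 8.40 m:
170 × (1.90/8.40)² = 170 × 0.05116 = 8.697 R/h.
Stay time = 41.6 R ÷ 8.697 R/h = 4.783 h = 287.0 min.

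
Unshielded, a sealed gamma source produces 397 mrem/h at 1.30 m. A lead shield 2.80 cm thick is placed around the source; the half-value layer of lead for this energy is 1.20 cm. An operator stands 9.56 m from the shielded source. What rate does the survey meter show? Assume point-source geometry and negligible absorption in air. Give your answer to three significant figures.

1.46 mrem/h

Distance alone: 397 × (1.30/9.56)² = 397 × 0.01849 = 7.341 mrem/h.
Shield: 2.80/1.20 = 2.333 half-value layers → attenuation 2^(−2.333) = 0.1985.
Combined: 7.341 × 0.1985 = 1.457 mrem/h.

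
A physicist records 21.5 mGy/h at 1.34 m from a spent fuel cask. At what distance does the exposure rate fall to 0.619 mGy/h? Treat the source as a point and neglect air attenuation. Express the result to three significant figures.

7.90 m

Applying the 1/r² law, d₂ = d₁·√(I₁/I₂).
I₁/I₂ = 21.5/0.619 = 34.73, so d₂ = 1.34 × √34.73 = 7.897 m.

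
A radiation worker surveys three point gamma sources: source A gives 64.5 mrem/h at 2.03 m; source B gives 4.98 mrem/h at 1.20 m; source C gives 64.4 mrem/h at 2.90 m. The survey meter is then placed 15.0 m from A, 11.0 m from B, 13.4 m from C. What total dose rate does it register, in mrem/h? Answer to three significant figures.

By superposition, sum each source's inverse-square contribution:
A: 64.5 × (2.03/15.0)² = 1.181 mrem/h
B: 4.98 × (1.20/11.0)² = 0.05927 mrem/h
C: 64.4 × (2.90/13.4)² = 3.016 mrem/h
Total = 1.181 + 0.05927 + 3.016 = 4.256 mrem/h.

4.26 mrem/h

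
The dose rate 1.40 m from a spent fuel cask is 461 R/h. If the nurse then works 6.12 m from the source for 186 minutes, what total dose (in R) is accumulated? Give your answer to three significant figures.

74.8 R

Using I₁d₁² = I₂d₂², rate at 6.12 m:
(1.40/6.12)² = 0.05233, so 461 × 0.05233 = 24.12 R/h.
Dose = rate × time = 24.12 R/h × 3.100 h = 74.77 R.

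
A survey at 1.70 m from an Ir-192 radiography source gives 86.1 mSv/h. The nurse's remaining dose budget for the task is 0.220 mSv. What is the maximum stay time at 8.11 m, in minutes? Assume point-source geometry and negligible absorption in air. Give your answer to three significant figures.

Using I₁d₁² = I₂d₂², rate at 8.11 m:
(1.70/8.11)² = 0.04394, so 86.1 × 0.04394 = 3.783 mSv/h.
Stay time = 0.220 mSv ÷ 3.783 mSv/h = 0.05815 h = 3.489 min.

3.49 min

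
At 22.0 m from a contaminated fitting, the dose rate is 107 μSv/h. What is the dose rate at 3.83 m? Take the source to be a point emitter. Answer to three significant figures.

3530 μSv/h

Using I₁d₁² = I₂d₂², the rate at 3.83 m is
(22.0/3.83)² = 32.99, so 107 × 32.99 = 3530 μSv/h.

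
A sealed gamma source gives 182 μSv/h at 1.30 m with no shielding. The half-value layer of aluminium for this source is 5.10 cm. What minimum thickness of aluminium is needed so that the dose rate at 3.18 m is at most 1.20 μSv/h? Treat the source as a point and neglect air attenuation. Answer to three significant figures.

At 3.18 m, distance alone gives (1.30/3.18)² = 0.1671, so 182 × 0.1671 = 30.41 μSv/h.
Further attenuation needed: 30.41/1.20 = 25.34.
n = log₂(25.34) = 4.663 half-value layers.
Thickness = 4.663 × 5.10 cm = 23.78 cm.

23.8 cm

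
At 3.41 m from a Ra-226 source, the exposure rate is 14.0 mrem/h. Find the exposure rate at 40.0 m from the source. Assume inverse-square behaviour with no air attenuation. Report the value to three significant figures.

0.102 mrem/h

Using I₁d₁² = I₂d₂², the rate at 40.0 m is
(3.41/40.0)² = 0.007268, so 14.0 × 0.007268 = 0.1018 mrem/h.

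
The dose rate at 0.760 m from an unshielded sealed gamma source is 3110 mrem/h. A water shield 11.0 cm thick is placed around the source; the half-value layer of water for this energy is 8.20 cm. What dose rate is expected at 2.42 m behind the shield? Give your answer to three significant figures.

121 mrem/h

Distance alone: 3110 × (0.760/2.42)² = 3110 × 0.09863 = 306.7 mrem/h.
Shield: 11.0/8.20 = 1.341 half-value layers → attenuation 2^(−1.341) = 0.3947.
Combined: 306.7 × 0.3947 = 121.1 mrem/h.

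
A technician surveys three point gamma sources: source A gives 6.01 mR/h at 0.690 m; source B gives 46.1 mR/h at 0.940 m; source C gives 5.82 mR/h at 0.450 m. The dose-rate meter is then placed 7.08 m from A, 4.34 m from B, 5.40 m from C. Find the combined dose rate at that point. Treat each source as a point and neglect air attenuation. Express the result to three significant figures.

Each source contributes Iᵢ·(dᵢ/rᵢ)²; contributions add.
A: 6.01 × (0.690/7.08)² = 0.05708 mR/h
B: 46.1 × (0.940/4.34)² = 2.163 mR/h
C: 5.82 × (0.450/5.40)² = 0.04042 mR/h
Total = 0.05708 + 2.163 + 0.04042 = 2.260 mR/h.

2.26 mR/h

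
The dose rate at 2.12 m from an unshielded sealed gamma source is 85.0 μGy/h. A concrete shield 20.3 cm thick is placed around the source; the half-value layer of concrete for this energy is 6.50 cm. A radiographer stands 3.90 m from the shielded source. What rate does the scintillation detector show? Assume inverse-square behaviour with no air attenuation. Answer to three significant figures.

Distance alone: 85.0 × (2.12/3.90)² = 85.0 × 0.2955 = 25.12 μGy/h.
Shield: 20.3/6.50 = 3.123 half-value layers → attenuation 2^(−3.123) = 0.1148.
Combined: 25.12 × 0.1148 = 2.884 μGy/h.

2.88 μGy/h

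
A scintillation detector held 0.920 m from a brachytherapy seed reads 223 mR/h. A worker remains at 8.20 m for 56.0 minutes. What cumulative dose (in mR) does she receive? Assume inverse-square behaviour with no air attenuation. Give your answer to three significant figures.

By the inverse-square law, rate at 8.20 m:
(0.920/8.20)² = 0.01259, so 223 × 0.01259 = 2.808 mR/h.
Dose = rate × time = 2.808 mR/h × 0.9333 h = 2.621 mR.

2.62 mR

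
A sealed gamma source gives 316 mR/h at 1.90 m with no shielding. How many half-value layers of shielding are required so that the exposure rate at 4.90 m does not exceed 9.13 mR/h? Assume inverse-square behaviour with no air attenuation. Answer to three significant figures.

At 4.90 m, distance alone gives 316 × (1.90/4.90)² = 316 × 0.1504 = 47.53 mR/h.
Further attenuation needed: 47.53/9.13 = 5.206.
n = log₂(5.206) = 2.380 half-value layers.

2.38 half-value layers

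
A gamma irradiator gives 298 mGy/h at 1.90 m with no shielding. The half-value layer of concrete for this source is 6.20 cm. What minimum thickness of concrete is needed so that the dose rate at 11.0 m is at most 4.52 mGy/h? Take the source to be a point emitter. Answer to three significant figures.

At 11.0 m, distance alone gives (1.90/11.0)² = 0.02983, so 298 × 0.02983 = 8.889 mGy/h.
Further attenuation needed: 8.889/4.52 = 1.967.
n = log₂(1.967) = 0.9760 half-value layers.
Thickness = 0.9760 × 6.20 cm = 6.051 cm.

6.05 cm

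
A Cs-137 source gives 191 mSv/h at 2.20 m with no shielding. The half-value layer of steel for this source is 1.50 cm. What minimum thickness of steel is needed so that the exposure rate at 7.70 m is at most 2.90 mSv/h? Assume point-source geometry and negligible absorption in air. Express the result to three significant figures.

3.64 cm

At 7.70 m, distance alone gives (2.20/7.70)² = 0.08163, so 191 × 0.08163 = 15.59 mSv/h.
Further attenuation needed: 15.59/2.90 = 5.376.
n = log₂(5.376) = 2.427 half-value layers.
Thickness = 2.427 × 1.50 cm = 3.641 cm.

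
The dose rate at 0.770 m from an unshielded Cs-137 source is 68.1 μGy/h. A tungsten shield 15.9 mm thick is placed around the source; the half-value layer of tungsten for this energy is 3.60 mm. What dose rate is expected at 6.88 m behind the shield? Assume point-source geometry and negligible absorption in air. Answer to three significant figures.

0.0399 μGy/h

Distance alone: (0.770/6.88)² = 0.01253, so 68.1 × 0.01253 = 0.8533 μGy/h.
Shield: 15.9/3.60 = 4.417 half-value layers → attenuation 2^(−4.417) = 0.04681.
Combined: 0.8533 × 0.04681 = 0.03994 μGy/h.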